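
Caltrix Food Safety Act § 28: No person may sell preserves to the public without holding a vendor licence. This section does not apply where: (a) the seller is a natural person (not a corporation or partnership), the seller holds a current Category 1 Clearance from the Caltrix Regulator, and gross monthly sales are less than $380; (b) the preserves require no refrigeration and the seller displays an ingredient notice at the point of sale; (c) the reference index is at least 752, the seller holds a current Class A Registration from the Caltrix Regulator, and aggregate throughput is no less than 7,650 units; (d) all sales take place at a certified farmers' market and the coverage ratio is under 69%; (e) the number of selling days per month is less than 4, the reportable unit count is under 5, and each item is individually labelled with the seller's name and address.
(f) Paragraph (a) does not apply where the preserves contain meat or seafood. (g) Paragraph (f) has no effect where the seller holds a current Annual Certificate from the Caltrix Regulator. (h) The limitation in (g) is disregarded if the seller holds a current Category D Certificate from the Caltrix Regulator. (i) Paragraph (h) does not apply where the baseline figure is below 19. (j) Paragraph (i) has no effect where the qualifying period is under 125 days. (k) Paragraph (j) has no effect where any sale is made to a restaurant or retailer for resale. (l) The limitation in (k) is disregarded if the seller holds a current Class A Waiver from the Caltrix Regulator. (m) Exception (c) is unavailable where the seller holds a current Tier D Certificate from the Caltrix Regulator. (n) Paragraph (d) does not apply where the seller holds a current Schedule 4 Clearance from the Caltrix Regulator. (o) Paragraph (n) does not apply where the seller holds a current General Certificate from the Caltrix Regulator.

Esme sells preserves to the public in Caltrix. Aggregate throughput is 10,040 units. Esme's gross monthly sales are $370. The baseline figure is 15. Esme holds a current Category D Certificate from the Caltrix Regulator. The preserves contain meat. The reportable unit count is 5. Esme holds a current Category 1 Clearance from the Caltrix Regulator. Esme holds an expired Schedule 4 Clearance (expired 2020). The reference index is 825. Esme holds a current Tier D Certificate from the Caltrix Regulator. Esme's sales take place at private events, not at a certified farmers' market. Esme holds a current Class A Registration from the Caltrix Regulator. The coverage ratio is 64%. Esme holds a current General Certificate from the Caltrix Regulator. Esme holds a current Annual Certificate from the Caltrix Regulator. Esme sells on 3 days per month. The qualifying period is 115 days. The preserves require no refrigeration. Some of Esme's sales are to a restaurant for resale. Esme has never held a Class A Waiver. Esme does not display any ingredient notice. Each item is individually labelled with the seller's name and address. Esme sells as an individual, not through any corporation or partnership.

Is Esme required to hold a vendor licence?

No — exception (a) applies; Esme is not required to hold a vendor licence.

Exception (a) is satisfied on its face — the seller is a natural person; a current Category 1 Clearance is held; gross monthly sales are $370, less than the $380 limit. Considering the limiting provisions: (f) would limit (a) — the preserves contain meat — but (g) sets (f) aside: (g) operates against (f): a current Annual Certificate is held. (h) is engaged (a current Category D Certificate is held), but is displaced by (i): (i) is engaged — the baseline figure is 15, below the 19 limit. (j) operates (the qualifying period is 115 days, under the 125 days limit), but yields to (k): (k) operates against (j): some sales are to a restaurant for resale. (l) does not operate here (the Class A Waiver is not current), so (k) stands. Exception (a) stands.
Exception (b) requires that the seller displays an ingredient notice at the point of sale; but no ingredient notice is displayed, so (b) is unavailable.
Exception (c)'s conditions are all satisfied: the reference index is 825, meeting the 752 threshold; a current Class A Registration is held; aggregate throughput is 10,040 units, meeting the 7,650 units threshold. Turning to paragraph (m): (m) operates against (c): a current Tier D Certificate is held. (c) is therefore removed.
Exception (d) fails — sales are at private events, not a certified farmers' market.
Exception (e) requires that the reportable unit count is under 5; but the reportable unit count is 5, not under 5, so (e) is unavailable.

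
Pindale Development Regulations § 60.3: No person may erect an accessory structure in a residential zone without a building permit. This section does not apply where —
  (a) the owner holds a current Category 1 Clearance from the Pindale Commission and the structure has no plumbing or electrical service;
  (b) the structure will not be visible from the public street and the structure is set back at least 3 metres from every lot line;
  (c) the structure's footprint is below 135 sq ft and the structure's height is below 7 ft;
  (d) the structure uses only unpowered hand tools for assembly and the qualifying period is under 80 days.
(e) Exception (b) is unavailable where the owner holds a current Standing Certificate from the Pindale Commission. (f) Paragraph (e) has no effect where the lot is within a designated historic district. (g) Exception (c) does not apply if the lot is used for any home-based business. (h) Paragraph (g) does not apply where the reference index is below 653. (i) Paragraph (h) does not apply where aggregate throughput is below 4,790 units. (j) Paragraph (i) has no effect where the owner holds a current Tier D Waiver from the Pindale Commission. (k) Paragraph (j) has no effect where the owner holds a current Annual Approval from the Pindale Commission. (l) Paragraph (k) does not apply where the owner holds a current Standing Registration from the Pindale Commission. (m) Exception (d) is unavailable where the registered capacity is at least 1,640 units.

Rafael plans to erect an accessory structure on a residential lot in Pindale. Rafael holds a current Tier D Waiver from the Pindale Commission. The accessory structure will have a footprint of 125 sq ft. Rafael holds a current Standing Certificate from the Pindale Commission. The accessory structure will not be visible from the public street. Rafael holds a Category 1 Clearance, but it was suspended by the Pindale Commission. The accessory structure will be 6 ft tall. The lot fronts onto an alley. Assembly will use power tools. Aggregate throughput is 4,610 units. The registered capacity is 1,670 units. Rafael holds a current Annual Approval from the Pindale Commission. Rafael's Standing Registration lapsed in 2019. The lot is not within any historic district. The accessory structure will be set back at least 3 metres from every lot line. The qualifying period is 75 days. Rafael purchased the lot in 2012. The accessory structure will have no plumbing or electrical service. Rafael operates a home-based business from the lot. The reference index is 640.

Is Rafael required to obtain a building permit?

Yes — Rafael must obtain a building permit.

Exception (a) fails — there is no Category 1 Clearance in force.
Exception (b)'s conditions are all satisfied: the structure will not be visible from the street; the setback is at least 3 m on every side. But: (e) operates against (b): a current Standing Certificate is held. (f), which would lift (e), is not engaged — the lot is not in a historic district. So (b) is unavailable.
All of (c)'s requirements are met (the structure's footprint is 125 sq ft, below the 135 sq ft limit; the structure's height is 6 ft, below the 7 ft limit). However, paragraphs (g)–(l) must be considered: (g) operates against (c): a home-based business operates on the lot. (h) applies (the reference index is 640, below the 653 limit), but is itself disapplied by (i): (i) operates against (h): aggregate throughput is 4,610 units, below the 4,790 units limit. (j) is triggered (a current Tier D Waiver is held), but is set aside by (k): (k) operates against (j): a current Annual Approval is held. (l), which would lift (k), is not triggered — there is no Standing Registration in force. Exception (c) does not apply.
Exception (d) does not apply: assembly uses power tools.
Every exception is unavailable, so the rule governs.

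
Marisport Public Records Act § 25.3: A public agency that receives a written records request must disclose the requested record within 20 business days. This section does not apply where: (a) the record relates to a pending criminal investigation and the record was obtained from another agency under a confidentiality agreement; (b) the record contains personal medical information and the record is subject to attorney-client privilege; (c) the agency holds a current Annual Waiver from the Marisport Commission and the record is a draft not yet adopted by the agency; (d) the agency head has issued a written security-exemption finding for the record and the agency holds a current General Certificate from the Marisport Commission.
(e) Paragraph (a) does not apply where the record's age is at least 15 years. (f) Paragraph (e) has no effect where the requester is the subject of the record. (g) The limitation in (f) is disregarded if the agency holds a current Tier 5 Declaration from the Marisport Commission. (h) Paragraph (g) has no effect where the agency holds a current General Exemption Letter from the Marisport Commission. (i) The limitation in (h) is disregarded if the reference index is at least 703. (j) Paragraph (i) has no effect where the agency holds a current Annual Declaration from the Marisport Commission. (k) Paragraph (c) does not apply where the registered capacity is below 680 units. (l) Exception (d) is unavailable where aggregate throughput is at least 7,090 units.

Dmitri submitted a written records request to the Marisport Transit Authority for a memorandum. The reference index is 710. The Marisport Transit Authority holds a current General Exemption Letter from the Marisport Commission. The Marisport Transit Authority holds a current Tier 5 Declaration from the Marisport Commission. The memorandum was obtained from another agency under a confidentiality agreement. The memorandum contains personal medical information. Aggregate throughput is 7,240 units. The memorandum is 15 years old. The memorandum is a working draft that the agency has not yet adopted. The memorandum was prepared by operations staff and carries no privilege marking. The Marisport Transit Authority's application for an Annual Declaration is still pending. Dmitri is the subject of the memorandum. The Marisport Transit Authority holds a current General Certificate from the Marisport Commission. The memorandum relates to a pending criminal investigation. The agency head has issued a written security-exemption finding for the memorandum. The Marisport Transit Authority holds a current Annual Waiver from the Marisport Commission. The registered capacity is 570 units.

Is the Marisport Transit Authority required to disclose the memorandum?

Yes — the Marisport Transit Authority must disclose the memorandum.

All of (a)'s requirements are met (the memorandum relates to a pending investigation; the memorandum was obtained under a confidentiality agreement). However, paragraphs (e)–(j) must be considered: (e) operates against (a): the record's age is 15 years, meeting the 15 years threshold. (f) would limit (e) — Dmitri is the subject of the memorandum — but (g) sets (f) aside: (g) operates against (f): a current Tier 5 Declaration is held. (h) would limit (g) — a current General Exemption Letter is held — but (i) sets (h) aside: (i) operates — the reference index is 710, meeting the 703 threshold. (j) is inapplicable (there is no Annual Declaration in force), so (i) stands. (a) is therefore removed.
Exception (b) requires that the record is subject to attorney-client privilege; but the memorandum carries no privilege marking, so (b) is unavailable.
Exception (c): a current Annual Waiver is held; the memorandum is an unadopted draft — every condition holds. Turning to paragraph (k): (k) is engaged — the registered capacity is 570 units, below the 680 units limit. Exception (c) does not apply.
All of (d)'s requirements are met (a written security-exemption finding has been issued; a current General Certificate is held). However, paragraph (l) must be considered: (l) applies — aggregate throughput is 7,240 units, meeting the 7,090 units threshold. So (d) is unavailable.
No exception is made out. the Marisport Transit Authority falls within the general rule.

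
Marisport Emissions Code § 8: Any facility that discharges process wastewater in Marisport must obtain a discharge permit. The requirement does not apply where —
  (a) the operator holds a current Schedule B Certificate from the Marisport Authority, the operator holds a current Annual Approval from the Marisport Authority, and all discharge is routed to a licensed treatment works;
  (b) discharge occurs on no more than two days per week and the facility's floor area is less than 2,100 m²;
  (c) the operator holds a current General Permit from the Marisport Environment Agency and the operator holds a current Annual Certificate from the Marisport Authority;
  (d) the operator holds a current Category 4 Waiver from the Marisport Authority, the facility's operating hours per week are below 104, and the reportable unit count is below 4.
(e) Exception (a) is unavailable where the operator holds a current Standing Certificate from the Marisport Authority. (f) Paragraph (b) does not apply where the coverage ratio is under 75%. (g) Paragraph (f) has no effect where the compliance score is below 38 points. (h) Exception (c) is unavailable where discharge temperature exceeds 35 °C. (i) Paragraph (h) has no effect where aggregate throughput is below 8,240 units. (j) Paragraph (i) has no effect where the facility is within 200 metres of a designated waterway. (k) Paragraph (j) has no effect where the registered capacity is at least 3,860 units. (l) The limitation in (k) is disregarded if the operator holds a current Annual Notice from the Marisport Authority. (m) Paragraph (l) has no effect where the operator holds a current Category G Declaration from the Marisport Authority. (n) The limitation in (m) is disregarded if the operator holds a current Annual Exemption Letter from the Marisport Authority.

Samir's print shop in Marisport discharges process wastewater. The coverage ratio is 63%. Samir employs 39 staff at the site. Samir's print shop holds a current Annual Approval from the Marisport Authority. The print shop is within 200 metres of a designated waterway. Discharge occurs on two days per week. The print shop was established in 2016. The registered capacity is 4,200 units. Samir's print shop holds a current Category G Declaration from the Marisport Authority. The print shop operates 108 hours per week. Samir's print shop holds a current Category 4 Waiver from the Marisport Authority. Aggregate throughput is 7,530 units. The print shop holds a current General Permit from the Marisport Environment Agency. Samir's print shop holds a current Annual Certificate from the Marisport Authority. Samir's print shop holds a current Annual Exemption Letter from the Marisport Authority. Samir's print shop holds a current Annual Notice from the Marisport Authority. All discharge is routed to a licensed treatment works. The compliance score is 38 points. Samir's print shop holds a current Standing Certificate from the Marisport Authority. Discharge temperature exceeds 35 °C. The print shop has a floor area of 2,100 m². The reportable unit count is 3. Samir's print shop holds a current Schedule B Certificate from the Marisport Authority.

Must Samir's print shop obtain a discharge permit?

Exception (a)'s conditions are all satisfied: a current Schedule B Certificate is held; a current Annual Approval is held; discharge is routed to a licensed treatment works. However, paragraph (e) must be considered: (e) operates against (a): a current Standing Certificate is held. (a) is therefore removed.
Exception (b) fails — the facility's floor area is 2,100 m², not less than 2,100 m².
Exception (c) is satisfied on its face — a current General Permit is held; a current Annual Certificate is held. But: (h) applies — discharge temperature exceeds 35 °C. (i) is triggered (aggregate throughput is 7,530 units, below the 8,240 units limit), but is overridden by (j): (j) operates against (i): the print shop is within 200 m of a designated waterway. (k) is engaged (the registered capacity is 4,200 units, meeting the 3,860 units threshold), but is set aside by (l): (l) is engaged — a current Annual Notice is held. (m) applies (a current Category G Declaration is held), but is overridden by (n): (n) applies — a current Annual Exemption Letter is held. (c) is therefore removed.
Exception (d) requires that the facility's operating hours per week are below 104; but the facility's operating hours per week are 108, not below 104, so (d) is unavailable.
No exception is made out. Samir's print shop falls within the general rule.

Yes — Samir's print shop must obtain a discharge permit.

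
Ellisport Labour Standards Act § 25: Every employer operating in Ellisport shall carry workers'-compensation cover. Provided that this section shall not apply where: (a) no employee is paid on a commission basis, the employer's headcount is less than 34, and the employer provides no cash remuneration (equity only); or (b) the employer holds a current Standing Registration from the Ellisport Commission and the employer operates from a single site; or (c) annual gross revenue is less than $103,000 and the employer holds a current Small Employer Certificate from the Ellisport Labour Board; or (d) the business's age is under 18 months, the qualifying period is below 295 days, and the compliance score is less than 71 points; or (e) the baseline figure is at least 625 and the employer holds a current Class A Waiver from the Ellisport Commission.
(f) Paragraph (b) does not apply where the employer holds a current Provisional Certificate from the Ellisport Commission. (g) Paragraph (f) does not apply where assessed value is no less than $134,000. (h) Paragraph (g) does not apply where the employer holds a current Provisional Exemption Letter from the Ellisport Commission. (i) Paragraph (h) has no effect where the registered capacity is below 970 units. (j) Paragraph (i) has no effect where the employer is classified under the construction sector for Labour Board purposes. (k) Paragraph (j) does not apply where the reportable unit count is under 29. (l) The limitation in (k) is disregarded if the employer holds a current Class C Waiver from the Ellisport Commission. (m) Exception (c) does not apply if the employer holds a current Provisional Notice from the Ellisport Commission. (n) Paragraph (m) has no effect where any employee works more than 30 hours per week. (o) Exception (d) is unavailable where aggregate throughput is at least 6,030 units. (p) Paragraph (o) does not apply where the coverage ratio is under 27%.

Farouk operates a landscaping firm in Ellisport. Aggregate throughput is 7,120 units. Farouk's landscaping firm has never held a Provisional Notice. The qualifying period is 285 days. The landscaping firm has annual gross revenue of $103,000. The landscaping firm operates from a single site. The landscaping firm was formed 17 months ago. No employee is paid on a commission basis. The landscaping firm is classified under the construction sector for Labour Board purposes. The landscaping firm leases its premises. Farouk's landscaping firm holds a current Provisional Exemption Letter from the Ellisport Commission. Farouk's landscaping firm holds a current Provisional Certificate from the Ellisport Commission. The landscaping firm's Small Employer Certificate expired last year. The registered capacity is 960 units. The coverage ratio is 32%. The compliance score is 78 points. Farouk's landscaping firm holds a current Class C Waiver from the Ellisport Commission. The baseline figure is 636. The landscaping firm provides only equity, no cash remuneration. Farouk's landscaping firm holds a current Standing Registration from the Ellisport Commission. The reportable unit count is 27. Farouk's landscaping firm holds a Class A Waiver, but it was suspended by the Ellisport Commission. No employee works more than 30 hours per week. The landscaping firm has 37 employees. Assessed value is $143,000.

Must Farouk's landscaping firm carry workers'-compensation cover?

Exception (a) does not apply: the employer's headcount is 37, not less than 34.
Exception (b) is satisfied on its face — a current Standing Registration is held; the employer operates from a single site. But applying paragraphs (f)–(l): (f) operates against (b): a current Provisional Certificate is held. (g) applies (assessed value is $143,000, meeting the $134,000 threshold), but is set aside by (h): (h) operates against (g): a current Provisional Exemption Letter is held. (i) applies (the registered capacity is 960 units, below the 970 units limit), but is itself disapplied by (j): (j) is engaged — the landscaping firm is classified under the construction sector. (k) would limit (j) — the reportable unit count is 27, under the 29 limit — but (l) sets (k) aside: (l) operates against (k): a current Class C Waiver is held. (b) is therefore removed.
Exception (c) requires that annual gross revenue is less than $103,000; but annual gross revenue is $103,000, not less than $103,000, so (c) is unavailable.
Exception (d) requires that the compliance score is less than 71 points; but the compliance score is 78 points, not less than 71 points, so (d) is unavailable.
Exception (e) requires that the employer holds a current Class A Waiver from the Ellisport Commission; but the Class A Waiver is not current, so (e) is unavailable.
Every exception is unavailable, so the rule governs.

Yes — Farouk's landscaping firm must carry workers'-compensation cover.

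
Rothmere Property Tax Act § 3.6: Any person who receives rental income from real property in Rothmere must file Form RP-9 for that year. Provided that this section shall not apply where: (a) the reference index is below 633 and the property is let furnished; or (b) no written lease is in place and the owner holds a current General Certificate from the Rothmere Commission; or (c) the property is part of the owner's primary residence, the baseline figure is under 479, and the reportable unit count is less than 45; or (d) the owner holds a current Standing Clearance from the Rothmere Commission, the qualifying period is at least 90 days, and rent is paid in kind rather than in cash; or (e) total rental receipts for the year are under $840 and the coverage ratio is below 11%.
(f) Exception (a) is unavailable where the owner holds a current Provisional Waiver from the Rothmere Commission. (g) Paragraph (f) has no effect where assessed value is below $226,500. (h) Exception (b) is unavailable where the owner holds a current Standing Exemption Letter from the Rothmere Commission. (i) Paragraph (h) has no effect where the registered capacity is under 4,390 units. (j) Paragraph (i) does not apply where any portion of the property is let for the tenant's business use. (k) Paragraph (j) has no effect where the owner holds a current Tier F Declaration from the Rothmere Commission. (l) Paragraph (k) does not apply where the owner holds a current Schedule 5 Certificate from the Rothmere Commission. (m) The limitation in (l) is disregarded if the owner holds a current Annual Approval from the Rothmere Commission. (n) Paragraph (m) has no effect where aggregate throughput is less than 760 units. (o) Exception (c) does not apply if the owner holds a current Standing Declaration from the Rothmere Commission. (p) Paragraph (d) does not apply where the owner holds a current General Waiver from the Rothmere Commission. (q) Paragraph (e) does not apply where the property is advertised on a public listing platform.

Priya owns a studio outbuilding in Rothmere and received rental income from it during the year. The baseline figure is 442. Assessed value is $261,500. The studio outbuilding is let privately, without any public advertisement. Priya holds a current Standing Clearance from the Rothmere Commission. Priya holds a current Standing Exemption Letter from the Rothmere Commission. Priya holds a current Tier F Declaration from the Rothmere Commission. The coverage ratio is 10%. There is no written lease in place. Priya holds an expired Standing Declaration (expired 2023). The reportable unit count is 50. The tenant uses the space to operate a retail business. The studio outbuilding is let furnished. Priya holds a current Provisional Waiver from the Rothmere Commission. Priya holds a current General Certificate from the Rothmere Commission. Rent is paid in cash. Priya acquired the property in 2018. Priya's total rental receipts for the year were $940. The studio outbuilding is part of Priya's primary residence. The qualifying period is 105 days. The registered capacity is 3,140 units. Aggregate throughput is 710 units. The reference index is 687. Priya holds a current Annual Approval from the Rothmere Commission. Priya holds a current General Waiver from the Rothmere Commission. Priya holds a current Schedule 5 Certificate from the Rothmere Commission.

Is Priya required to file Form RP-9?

Yes — Priya must file Form RP-9.

Exception (a) does not apply: the reference index is 687, not below 633.
Exception (b): there is no written lease; a current General Certificate is held — every condition holds. Turning to paragraphs (h)–(n): (h) operates against (b): a current Standing Exemption Letter is held. (i) would limit (h) — the registered capacity is 3,140 units, under the 4,390 units limit — but (j) sets (i) aside: (j) operates against (i): the space is let for business use. (k) would limit (j) — a current Tier F Declaration is held — but (l) sets (k) aside: (l) is triggered — a current Schedule 5 Certificate is held. (m) is engaged (a current Annual Approval is held), but is overridden by (n): (n) is engaged — aggregate throughput is 710 units, less than the 760 units limit. Exception (b) does not apply.
Exception (c) requires that the reportable unit count is less than 45; but the reportable unit count is 50, not less than 45, so (c) is unavailable.
Exception (d) fails — rent is paid in cash.
Exception (e) fails — total rental receipts for the year are $940, not under $840.
None of the exceptions is available; § 3.6 applies in full.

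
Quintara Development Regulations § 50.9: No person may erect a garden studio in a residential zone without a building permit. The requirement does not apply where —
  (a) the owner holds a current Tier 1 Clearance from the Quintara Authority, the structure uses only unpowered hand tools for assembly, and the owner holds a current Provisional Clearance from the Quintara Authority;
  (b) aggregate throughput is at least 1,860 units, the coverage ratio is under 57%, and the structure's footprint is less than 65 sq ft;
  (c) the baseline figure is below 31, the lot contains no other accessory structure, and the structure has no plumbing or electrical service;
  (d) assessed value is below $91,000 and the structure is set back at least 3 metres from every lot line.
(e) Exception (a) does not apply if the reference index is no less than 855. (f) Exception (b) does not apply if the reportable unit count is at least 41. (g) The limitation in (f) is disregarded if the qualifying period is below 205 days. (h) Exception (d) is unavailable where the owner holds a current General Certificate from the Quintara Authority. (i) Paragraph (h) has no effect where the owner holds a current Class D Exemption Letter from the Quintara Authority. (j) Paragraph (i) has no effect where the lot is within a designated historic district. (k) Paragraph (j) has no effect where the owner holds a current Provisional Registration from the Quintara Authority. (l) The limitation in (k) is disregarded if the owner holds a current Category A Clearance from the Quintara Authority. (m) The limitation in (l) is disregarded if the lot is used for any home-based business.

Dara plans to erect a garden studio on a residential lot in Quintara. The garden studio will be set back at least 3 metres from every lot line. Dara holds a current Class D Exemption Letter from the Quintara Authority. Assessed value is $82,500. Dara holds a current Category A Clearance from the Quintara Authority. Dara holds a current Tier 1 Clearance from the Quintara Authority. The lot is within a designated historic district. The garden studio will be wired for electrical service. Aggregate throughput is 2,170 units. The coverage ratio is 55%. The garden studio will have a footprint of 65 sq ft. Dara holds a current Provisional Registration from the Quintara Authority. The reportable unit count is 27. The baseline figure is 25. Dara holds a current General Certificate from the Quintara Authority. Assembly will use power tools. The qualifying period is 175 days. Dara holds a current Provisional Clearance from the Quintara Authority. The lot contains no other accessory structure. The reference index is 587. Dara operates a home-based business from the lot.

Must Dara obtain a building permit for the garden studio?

No — exception (d) applies; Dara does not need a building permit.

Exception (a) requires that the structure uses only unpowered hand tools for assembly; but assembly uses power tools, so (a) is unavailable.
Exception (b) fails — the structure's footprint is 65 sq ft, not less than 65 sq ft.
Exception (c) does not apply: electrical service is planned.
Exception (d) is satisfied on its face — assessed value is $82,500, below the $91,000 limit; the setback is at least 3 m on every side. Considering the limiting provisions: (h) is triggered (a current General Certificate is held), but is itself disapplied by (i): (i) operates against (h): a current Class D Exemption Letter is held. (j) operates (the lot is in a historic district), but is itself disapplied by (k): (k) operates against (j): a current Provisional Registration is held. (l) would limit (k) — a current Category A Clearance is held — but (m) sets (l) aside: (m) is engaged — a home-based business operates on the lot. (d) remains available.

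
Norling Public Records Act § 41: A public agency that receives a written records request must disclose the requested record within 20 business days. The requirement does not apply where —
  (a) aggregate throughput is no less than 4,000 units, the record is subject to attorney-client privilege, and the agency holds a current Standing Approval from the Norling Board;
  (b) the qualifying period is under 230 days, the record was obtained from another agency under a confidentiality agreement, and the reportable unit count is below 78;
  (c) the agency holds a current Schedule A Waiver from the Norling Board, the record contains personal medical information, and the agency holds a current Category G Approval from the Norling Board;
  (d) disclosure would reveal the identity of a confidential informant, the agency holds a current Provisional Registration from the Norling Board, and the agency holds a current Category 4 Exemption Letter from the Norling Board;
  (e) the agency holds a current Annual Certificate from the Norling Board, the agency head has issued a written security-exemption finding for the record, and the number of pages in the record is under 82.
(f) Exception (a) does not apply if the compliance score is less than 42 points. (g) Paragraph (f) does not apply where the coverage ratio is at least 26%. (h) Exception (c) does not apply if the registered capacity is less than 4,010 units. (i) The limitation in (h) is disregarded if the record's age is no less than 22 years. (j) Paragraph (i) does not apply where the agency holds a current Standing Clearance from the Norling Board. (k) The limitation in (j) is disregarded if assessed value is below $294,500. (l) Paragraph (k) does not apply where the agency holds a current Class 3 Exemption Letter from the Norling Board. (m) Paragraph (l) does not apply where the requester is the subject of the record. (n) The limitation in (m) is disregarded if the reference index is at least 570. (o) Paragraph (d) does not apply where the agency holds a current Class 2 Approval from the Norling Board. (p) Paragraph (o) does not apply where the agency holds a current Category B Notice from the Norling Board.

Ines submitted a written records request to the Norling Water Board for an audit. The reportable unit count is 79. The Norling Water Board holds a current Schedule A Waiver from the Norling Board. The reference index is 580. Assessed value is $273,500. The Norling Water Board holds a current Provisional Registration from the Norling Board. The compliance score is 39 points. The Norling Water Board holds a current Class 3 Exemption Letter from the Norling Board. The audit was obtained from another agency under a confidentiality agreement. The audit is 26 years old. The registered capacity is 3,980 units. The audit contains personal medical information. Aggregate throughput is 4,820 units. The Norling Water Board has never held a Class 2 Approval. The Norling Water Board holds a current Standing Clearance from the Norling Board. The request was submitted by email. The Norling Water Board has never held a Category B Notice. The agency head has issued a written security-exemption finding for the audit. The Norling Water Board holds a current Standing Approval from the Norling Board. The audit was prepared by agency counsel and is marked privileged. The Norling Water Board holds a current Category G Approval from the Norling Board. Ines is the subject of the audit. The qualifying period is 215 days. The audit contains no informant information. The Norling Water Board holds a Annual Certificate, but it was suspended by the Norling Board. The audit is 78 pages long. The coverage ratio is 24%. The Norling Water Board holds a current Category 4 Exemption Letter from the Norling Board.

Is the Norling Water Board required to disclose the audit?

Exception (a) is satisfied on its face — aggregate throughput is 4,820 units, meeting the 4,000 units threshold; the audit is privileged; a current Standing Approval is held. Turning to paragraphs (f)–(g): (f) operates — the compliance score is 39 points, less than the 42 points limit. (g), which would lift (f), is not triggered — the coverage ratio is 24%, short of 26%. Exception (a) does not apply.
Exception (b) does not apply: the reportable unit count is 79, not below 78.
Exception (c) is satisfied on its face — a current Schedule A Waiver is held; the audit contains personal medical information; a current Category G Approval is held. However, paragraphs (h)–(n) must be considered: (h) operates — the registered capacity is 3,980 units, less than the 4,010 units limit. (i) would limit (h) — the record's age is 26 years, meeting the 22 years threshold — but (j) sets (i) aside: (j) operates against (i): a current Standing Clearance is held. (k) would limit (j) — assessed value is $273,500, below the $294,500 limit — but (l) sets (k) aside: (l) operates against (k): a current Class 3 Exemption Letter is held. (m) would limit (l) — Ines is the subject of the audit — but (n) sets (m) aside: (n) is engaged — the reference index is 580, meeting the 570 threshold. So (c) is unavailable.
Exception (d) requires that disclosure would reveal the identity of a confidential informant; but the audit contains no informant information, so (d) is unavailable.
Exception (e) does not apply: no current Annual Certificate is held.
No exception applies. The general rule governs.

Yes — the Norling Water Board must disclose the audit.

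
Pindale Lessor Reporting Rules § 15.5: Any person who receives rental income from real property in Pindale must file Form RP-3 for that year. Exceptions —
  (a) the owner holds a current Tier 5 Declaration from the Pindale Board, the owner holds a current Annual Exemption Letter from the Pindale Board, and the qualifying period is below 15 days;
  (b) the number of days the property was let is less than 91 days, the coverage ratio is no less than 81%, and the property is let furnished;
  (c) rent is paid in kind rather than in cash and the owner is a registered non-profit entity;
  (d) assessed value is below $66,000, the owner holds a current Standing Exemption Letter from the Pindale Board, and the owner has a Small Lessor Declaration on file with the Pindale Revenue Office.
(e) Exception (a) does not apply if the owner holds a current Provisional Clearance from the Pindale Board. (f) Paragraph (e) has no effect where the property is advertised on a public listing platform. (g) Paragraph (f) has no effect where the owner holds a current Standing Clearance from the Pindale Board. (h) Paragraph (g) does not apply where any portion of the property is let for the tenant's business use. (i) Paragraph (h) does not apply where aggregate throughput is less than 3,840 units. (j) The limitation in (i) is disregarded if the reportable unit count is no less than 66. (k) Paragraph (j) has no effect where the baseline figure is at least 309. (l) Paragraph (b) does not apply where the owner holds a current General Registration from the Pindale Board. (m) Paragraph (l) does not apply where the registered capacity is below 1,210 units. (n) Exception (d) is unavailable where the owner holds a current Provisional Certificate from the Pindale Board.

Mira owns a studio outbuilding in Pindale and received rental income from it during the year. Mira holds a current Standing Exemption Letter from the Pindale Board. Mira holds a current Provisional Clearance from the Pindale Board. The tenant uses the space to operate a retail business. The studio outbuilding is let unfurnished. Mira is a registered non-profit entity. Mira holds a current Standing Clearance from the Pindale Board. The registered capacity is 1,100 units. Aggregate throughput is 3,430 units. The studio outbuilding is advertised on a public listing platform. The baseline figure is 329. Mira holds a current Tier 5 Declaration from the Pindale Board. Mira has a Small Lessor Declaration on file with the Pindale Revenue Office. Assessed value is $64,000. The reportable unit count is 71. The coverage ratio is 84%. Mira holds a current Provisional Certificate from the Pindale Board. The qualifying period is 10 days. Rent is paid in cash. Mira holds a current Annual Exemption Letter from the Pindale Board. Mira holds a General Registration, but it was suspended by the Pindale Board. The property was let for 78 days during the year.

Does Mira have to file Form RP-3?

Exception (a)'s conditions are all satisfied: a current Tier 5 Declaration is held; a current Annual Exemption Letter is held; the qualifying period is 10 days, below the 15 days limit. But applying paragraphs (e)–(k): (e) operates — a current Provisional Clearance is held. (f) would limit (e) — the property is publicly advertised — but (g) sets (f) aside: (g) operates — a current Standing Clearance is held. (h) operates (the space is let for business use), but is displaced by (i): (i) operates against (h): aggregate throughput is 3,430 units, less than the 3,840 units limit. (j) would limit (i) — the reportable unit count is 71, meeting the 66 threshold — but (k) sets (j) aside: (k) is engaged — the baseline figure is 329, meeting the 309 threshold. (a) is therefore removed.
Exception (b) requires that the property is let furnished; but the property is let unfurnished, so (b) is unavailable.
Exception (c) fails — rent is paid in cash.
All of (d)'s requirements are met (assessed value is $64,000, below the $66,000 limit; a current Standing Exemption Letter is held; a Small Lessor Declaration is on file). However, paragraph (n) must be considered: (n) operates against (d): a current Provisional Certificate is held. (d) is therefore removed.
Every exception is unavailable, so the rule governs.

Yes — Mira must file Form RP-3.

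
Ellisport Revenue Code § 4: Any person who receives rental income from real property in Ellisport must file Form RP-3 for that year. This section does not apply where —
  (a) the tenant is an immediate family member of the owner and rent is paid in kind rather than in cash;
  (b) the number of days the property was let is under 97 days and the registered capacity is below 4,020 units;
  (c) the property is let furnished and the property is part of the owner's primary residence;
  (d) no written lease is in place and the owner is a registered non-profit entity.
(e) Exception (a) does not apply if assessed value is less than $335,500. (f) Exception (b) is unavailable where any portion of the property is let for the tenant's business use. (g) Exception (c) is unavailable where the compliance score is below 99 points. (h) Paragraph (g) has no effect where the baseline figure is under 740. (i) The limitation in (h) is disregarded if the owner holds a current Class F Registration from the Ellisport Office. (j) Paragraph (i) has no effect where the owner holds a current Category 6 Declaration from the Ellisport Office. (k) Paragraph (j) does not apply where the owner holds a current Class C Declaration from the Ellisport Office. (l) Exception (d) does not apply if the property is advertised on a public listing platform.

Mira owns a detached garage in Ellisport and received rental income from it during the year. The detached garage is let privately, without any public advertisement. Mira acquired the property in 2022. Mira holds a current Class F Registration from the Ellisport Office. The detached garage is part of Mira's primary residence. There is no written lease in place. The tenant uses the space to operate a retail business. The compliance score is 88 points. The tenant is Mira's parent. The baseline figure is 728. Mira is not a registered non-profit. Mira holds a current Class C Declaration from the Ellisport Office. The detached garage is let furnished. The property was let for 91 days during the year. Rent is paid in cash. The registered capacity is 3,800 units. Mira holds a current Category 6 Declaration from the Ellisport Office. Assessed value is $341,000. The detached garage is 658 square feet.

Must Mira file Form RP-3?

Yes — Mira must file Form RP-3.

Exception (a) requires that rent is paid in kind rather than in cash; but rent is paid in cash, so (a) is unavailable.
Exception (b) is satisfied on its face — the number of days the property was let is 91 days, under the 97 days limit; the registered capacity is 3,800 units, below the 4,020 units limit. However, paragraph (f) must be considered: (f) operates against (b): the space is let for business use. (b) is therefore removed.
Exception (c)'s conditions are all satisfied: the property is let furnished; the detached garage is part of the primary residence. But applying paragraphs (g)–(k): (g) operates against (c): the compliance score is 88 points, below the 99 points limit. (h) would limit (g) — the baseline figure is 728, under the 740 limit — but (i) sets (h) aside: (i) operates against (h): a current Class F Registration is held. (j) is triggered (a current Category 6 Declaration is held), but is set aside by (k): (k) applies — a current Class C Declaration is held. (c) is therefore removed.
Exception (d) does not apply: Mira is not a registered non-profit.
No exception is made out. Mira falls within the general rule.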